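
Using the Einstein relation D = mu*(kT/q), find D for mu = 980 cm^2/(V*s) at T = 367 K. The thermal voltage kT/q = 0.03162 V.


Step 1: D = mu * (kT/q)
Step 2: D = 980 * 0.03162
Step 3: D = 30.99 cm^2/s

30.99


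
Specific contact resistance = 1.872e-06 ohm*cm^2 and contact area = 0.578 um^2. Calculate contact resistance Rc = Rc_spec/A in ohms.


Step 1: Convert area to cm^2: 0.578 um^2 = 5.7800e-09 cm^2
Step 2: Rc = Rc_spec / A = 1.872e-06 / 5.7800e-09
Step 3: Rc = 3.24e+02 ohms

3.24e+02


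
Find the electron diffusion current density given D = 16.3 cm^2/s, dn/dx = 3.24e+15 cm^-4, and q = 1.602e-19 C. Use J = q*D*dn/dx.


Step 1: J = q * D * (dn/dx)
Step 2: J = 1.602e-19 * 16.3 * 3.24e+15
Step 3: J = 8.46e-03 A/cm^2

8.46e-03


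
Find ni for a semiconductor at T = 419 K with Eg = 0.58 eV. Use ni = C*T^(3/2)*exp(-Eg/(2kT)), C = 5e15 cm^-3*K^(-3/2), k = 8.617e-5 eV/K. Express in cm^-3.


Step 1: Compute kT = 8.617e-5 * 419 = 0.03610523 eV
Step 2: Exponent = -Eg/(2kT) = -0.58/(2*0.03610523) = -8.03208
Step 3: T^(3/2) = 419^1.5 = 8576.72
Step 4: ni = 5e15 * 8576.72 * exp(-8.03208) = 1.39e+16 cm^-3

1.39e+16


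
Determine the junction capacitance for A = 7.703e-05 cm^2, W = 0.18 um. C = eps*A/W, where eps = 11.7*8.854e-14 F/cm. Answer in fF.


Step 1: eps_Si = 11.7 * 8.854e-14 = 1.035918e-12 F/cm
Step 2: W in cm = 0.18 * 1e-4 = 1.80e-05 cm
Step 3: C = 1.035918e-12 * 7.703e-05 / 1.80e-05 = 4.433154e-12 F
Step 4: C = 4433.15 fF

4433.15


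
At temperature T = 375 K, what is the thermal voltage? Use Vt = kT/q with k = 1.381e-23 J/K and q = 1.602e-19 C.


Step 1: kT = 1.381e-23 * 375 = 5.17875e-21 J
Step 2: Vt = kT/q = 5.17875e-21 / 1.602e-19
Step 3: Vt = 0.03233 V

0.03233


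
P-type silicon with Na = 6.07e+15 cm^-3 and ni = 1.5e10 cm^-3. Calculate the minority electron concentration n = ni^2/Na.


Step 1: Majority hole concentration p ≈ Na = 6.07e+15 cm^-3
Step 2: n = ni^2 / Na = (1.5e10)^2 / 6.07e+15
Step 3: n = 3.71e+04 cm^-3

3.71e+04


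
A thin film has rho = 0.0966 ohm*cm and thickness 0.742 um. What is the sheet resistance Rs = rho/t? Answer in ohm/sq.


Step 1: Convert thickness to cm: t = 0.742 um = 7.4200e-05 cm
Step 2: Rs = rho / t = 0.0966 / 7.4200e-05
Step 3: Rs = 1301.9 ohm/sq

1301.9


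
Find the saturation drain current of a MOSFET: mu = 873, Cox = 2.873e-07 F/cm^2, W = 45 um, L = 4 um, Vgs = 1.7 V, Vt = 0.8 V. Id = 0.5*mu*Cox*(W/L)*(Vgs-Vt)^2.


Step 1: Overdrive voltage Vov = Vgs - Vt = 1.7 - 0.8 = 0.9 V
Step 2: W/L = 45/4 = 11.25
Step 3: Id = 0.5 * 873 * 2.873e-07 * 11.25 * 0.9^2
Step 4: Id = 1.14e-03 A

1.14e-03


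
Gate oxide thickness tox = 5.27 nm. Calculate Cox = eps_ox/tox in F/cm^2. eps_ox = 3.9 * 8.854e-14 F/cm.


Step 1: eps_ox = 3.9 * 8.854e-14 = 3.45306e-13 F/cm
Step 2: tox in cm = 5.27 nm * 1e-7 = 5.2700e-07 cm
Step 3: Cox = 3.45306e-13 / 5.2700e-07 = 6.55e-07 F/cm^2

6.55e-07


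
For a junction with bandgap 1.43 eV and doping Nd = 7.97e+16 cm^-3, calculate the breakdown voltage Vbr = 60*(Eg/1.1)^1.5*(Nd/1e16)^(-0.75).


Step 1: Eg/1.1 = 1.43/1.1 = 1.300000
Step 2: (Eg/1.1)^1.5 = 1.300000^1.5 = 1.482228
Step 3: (Nd/1e16)^(-0.75) = (7.97)^(-0.75) = 0.210817
Step 4: Vbr = 60 * 1.482228 * 0.210817 = 18.7 V

18.7


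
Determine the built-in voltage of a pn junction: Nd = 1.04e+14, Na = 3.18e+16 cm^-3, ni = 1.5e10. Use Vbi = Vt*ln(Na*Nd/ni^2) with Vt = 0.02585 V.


Step 1: Compute Na*Nd/ni^2 = 3.18e+16 * 1.04e+14 / (1.5e10)^2 = 1.4699e+10
Step 2: ln(1.4699e+10) = 23.4110
Step 3: Vbi = 0.02585 * 23.4110 = 0.605 V

0.605


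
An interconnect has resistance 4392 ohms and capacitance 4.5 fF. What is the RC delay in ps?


Step 1: tau = R * C
Step 2: tau = 4392 * 4.5 fF = 4392 * 4.5e-15 F
Step 3: tau = 1.9764e-11 s = 19.764 ps

19.764


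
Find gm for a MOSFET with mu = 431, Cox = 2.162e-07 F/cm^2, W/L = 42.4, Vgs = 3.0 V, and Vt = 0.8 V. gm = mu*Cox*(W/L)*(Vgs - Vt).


Step 1: Vov = Vgs - Vt = 3.0 - 0.8 = 2.2 V
Step 2: gm = mu * Cox * (W/L) * Vov
Step 3: gm = 431 * 2.162e-07 * 42.4 * 2.2 = 8.69e-03 S

8.69e-03


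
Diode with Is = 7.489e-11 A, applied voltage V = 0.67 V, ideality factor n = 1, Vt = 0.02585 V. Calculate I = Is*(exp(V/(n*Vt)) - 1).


Step 1: V/(n*Vt) = 0.67/(1*0.02585) = 25.9188
Step 2: exp(25.9188) = 1.8046e+11
Step 3: I = 7.489e-11 * (1.8046e+11 - 1) = 1.35e+01 A

1.35e+01


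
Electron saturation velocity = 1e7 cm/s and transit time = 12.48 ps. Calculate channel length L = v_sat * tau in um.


Step 1: tau in seconds = 12.48 ps * 1e-12 = 1.2480e-11 s
Step 2: L = v_sat * tau = 1e7 * 1.2480e-11 = 1.2480e-04 cm
Step 3: L in um = 1.2480e-04 * 1e4 = 1.248 um

1.248


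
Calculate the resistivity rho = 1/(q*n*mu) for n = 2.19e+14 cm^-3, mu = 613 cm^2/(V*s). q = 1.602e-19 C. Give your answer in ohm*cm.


Step 1: sigma = q * n * mu = 1.602e-19 * 2.19e+14 * 613 = 2.15064e-02 S/cm
Step 2: rho = 1 / sigma = 1 / 2.15064e-02 = 46.5 ohm*cm

46.5


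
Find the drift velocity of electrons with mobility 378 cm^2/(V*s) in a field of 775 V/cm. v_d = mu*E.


Step 1: v_d = mu * E
Step 2: v_d = 378 * 775 = 292950
Step 3: v_d = 2.93e+05 cm/s

2.93e+05


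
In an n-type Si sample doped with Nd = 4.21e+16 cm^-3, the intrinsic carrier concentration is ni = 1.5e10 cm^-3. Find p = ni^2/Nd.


Step 1: Since Nd >> ni, n ≈ Nd = 4.21e+16 cm^-3
Step 2: p = ni^2 / n = (1.5e10)^2 / 4.21e+16
Step 3: p = 2.25e20 / 4.21e+16 = 5.34e+03 cm^-3

5.34e+03


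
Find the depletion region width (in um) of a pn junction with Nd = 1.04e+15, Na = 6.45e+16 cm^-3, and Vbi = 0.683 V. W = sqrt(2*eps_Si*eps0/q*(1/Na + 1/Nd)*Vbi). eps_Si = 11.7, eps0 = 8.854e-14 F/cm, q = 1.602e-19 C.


Step 1: 1/Na + 1/Nd = 1/6.45e+16 + 1/1.04e+15 = 9.77042e-16
Step 2: 2*eps*eps0/q = 2*11.7*8.854e-14/1.602e-19 = 1.293281e+07
Step 3: W^2 = 1.293281e+07 * 9.77042e-16 * 0.683 = 8.63032e-09
Step 4: W = sqrt(8.63032e-09) = 9.290e-05 cm = 0.929 um

0.929


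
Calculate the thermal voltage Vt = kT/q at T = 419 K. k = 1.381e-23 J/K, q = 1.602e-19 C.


Step 1: kT = 1.381e-23 * 419 = 5.78639e-21 J
Step 2: Vt = kT/q = 5.78639e-21 / 1.602e-19
Step 3: Vt = 0.03612 V

0.03612


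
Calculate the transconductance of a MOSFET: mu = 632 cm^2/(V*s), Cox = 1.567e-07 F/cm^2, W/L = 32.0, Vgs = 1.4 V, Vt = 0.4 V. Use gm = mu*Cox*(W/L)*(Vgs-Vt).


Step 1: Vov = Vgs - Vt = 1.4 - 0.4 = 1.0 V
Step 2: gm = mu * Cox * (W/L) * Vov
Step 3: gm = 632 * 1.567e-07 * 32.0 * 1.0 = 3.17e-03 S

3.17e-03


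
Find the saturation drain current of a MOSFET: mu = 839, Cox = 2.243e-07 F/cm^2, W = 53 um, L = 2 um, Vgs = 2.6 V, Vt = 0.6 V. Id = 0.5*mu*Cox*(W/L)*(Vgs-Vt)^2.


Step 1: Overdrive voltage Vov = Vgs - Vt = 2.6 - 0.6 = 2.0 V
Step 2: W/L = 53/2 = 26.5
Step 3: Id = 0.5 * 839 * 2.243e-07 * 26.5 * 2.0^2
Step 4: Id = 9.97e-03 A

9.97e-03


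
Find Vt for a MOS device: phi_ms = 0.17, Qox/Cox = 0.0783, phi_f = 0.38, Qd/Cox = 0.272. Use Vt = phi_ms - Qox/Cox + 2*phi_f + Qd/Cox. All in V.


Step 1: Vt = phi_ms - Qox/Cox + 2*phi_f + Qd/Cox
Step 2: Vt = 0.17 - 0.0783 + 2*0.38 + 0.272
Step 3: Vt = 0.17 - 0.0783 + 0.76 + 0.272
Step 4: Vt = 1.1237 V

1.1237


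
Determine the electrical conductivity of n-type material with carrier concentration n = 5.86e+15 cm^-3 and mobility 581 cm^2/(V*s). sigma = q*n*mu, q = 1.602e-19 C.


Step 1: sigma = q * n * mu
Step 2: sigma = 1.602e-19 * 5.86e+15 * 581
Step 3: sigma = 5.454e-01 S/cm

5.454e-01


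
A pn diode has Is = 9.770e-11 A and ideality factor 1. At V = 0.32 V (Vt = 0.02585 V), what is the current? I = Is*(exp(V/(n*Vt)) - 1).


Step 1: V/(n*Vt) = 0.32/(1*0.02585) = 12.3791
Step 2: exp(12.3791) = 2.3778e+05
Step 3: I = 9.770e-11 * (2.3778e+05 - 1) = 2.32e-05 A

2.32e-05


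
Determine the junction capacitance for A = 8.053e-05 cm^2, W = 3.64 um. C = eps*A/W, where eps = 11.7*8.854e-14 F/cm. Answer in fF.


Step 1: eps_Si = 11.7 * 8.854e-14 = 1.035918e-12 F/cm
Step 2: W in cm = 3.64 * 1e-4 = 3.64e-04 cm
Step 3: C = 1.035918e-12 * 8.053e-05 / 3.64e-04 = 2.291826e-13 F
Step 4: C = 229.18 fF

229.18


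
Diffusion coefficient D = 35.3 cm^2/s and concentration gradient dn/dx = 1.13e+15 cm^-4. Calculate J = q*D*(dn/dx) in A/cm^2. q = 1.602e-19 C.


Step 1: J = q * D * (dn/dx)
Step 2: J = 1.602e-19 * 35.3 * 1.13e+15
Step 3: J = 6.39e-03 A/cm^2

6.39e-03


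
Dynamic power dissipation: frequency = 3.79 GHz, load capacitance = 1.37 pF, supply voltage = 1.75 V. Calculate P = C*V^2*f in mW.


Step 1: V^2 = 1.75^2 = 3.0625 V^2
Step 2: P = C*V^2*f = 1.37e-12 F * 3.0625 * 3.79e9 Hz
Step 3: P = 1.590141875e-02 W
Step 4: P = 15.901 mW

15.901


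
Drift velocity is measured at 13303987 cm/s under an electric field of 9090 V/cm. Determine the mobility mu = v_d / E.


Step 1: mu = v_d / E
Step 2: mu = 13303987 / 9090
Step 3: mu = 1463.58 cm^2/(V*s)

1463.58


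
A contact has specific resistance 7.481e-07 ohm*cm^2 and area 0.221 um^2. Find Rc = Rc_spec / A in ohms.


Step 1: Convert area to cm^2: 0.221 um^2 = 2.2100e-09 cm^2
Step 2: Rc = Rc_spec / A = 7.481e-07 / 2.2100e-09
Step 3: Rc = 3.39e+02 ohms

3.39e+02


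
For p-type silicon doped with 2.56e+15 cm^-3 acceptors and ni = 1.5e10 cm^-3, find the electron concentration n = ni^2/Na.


Step 1: Majority hole concentration p ≈ Na = 2.56e+15 cm^-3
Step 2: n = ni^2 / Na = (1.5e10)^2 / 2.56e+15
Step 3: n = 8.79e+04 cm^-3

8.79e+04


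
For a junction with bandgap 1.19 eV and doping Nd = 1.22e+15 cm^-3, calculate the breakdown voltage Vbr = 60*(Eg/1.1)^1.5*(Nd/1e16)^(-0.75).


Step 1: Eg/1.1 = 1.19/1.1 = 1.081818
Step 2: (Eg/1.1)^1.5 = 1.081818^1.5 = 1.125204
Step 3: (Nd/1e16)^(-0.75) = (0.122)^(-0.75) = 4.844290
Step 4: Vbr = 60 * 1.125204 * 4.844290 = 327.0 V

327.0


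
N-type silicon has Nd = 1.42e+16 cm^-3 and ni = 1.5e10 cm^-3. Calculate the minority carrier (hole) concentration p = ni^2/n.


Step 1: Since Nd >> ni, n ≈ Nd = 1.42e+16 cm^-3
Step 2: p = ni^2 / n = (1.5e10)^2 / 1.42e+16
Step 3: p = 2.25e20 / 1.42e+16 = 1.58e+04 cm^-3

1.58e+04


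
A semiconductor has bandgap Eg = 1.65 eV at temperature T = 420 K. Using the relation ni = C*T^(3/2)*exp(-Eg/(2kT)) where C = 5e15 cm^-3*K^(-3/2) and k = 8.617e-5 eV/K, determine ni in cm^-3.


Step 1: Compute kT = 8.617e-5 * 420 = 0.0361914 eV
Step 2: Exponent = -Eg/(2kT) = -1.65/(2*0.0361914) = -22.79547
Step 3: T^(3/2) = 420^1.5 = 8607.44
Step 4: ni = 5e15 * 8607.44 * exp(-22.79547) = 5.42e+09 cm^-3

5.42e+09


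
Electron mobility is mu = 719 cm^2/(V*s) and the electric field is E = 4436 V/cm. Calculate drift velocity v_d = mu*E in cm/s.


Step 1: v_d = mu * E
Step 2: v_d = 719 * 4436 = 3189484
Step 3: v_d = 3.19e+06 cm/s

3.19e+06


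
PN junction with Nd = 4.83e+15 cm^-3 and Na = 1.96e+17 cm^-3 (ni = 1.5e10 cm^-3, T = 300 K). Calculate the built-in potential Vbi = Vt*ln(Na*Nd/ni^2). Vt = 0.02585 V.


Step 1: Compute Na*Nd/ni^2 = 1.96e+17 * 4.83e+15 / (1.5e10)^2 = 4.2075e+12
Step 2: ln(4.2075e+12) = 29.0679
Step 3: Vbi = 0.02585 * 29.0679 = 0.751 V

0.751


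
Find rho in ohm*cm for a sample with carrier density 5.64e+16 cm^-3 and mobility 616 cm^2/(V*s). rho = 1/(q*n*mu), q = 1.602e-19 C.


Step 1: sigma = q * n * mu = 1.602e-19 * 5.64e+16 * 616 = 5.56573e+00 S/cm
Step 2: rho = 1 / sigma = 1 / 5.56573e+00 = 0.1797 ohm*cm

0.1797


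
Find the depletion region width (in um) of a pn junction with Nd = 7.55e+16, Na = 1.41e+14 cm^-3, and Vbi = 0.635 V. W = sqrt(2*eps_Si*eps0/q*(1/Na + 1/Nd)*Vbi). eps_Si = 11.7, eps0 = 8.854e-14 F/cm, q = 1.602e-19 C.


Step 1: 1/Na + 1/Nd = 1/1.41e+14 + 1/7.55e+16 = 7.10544e-15
Step 2: 2*eps*eps0/q = 2*11.7*8.854e-14/1.602e-19 = 1.293281e+07
Step 3: W^2 = 1.293281e+07 * 7.10544e-15 * 0.635 = 5.83522e-08
Step 4: W = sqrt(5.83522e-08) = 2.416e-04 cm = 2.416 um

2.416


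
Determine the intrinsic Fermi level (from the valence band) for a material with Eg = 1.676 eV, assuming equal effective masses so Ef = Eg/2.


Step 1: For an intrinsic semiconductor, the Fermi level sits at midgap.
Step 2: Ef = Eg / 2 = 1.676 / 2 = 0.838 eV

0.838


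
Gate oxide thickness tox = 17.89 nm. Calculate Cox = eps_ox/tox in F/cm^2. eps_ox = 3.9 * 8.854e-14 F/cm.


Step 1: eps_ox = 3.9 * 8.854e-14 = 3.45306e-13 F/cm
Step 2: tox in cm = 17.89 nm * 1e-7 = 1.7890e-06 cm
Step 3: Cox = 3.45306e-13 / 1.7890e-06 = 1.93e-07 F/cm^2

1.93e-07


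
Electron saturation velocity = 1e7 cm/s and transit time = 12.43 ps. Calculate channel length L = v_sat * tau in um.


Step 1: tau in seconds = 12.43 ps * 1e-12 = 1.2430e-11 s
Step 2: L = v_sat * tau = 1e7 * 1.2430e-11 = 1.2430e-04 cm
Step 3: L in um = 1.2430e-04 * 1e4 = 1.243 um

1.243


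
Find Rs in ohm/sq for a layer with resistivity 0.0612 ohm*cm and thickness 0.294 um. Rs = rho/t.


Step 1: Convert thickness to cm: t = 0.294 um = 2.9400e-05 cm
Step 2: Rs = rho / t = 0.0612 / 2.9400e-05
Step 3: Rs = 2081.6 ohm/sq

2081.6


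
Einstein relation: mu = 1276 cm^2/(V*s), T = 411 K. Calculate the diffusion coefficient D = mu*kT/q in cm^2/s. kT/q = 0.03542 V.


Step 1: D = mu * (kT/q)
Step 2: D = 1276 * 0.03542
Step 3: D = 45.2 cm^2/s

45.2


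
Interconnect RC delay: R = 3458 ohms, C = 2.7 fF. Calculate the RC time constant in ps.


Step 1: tau = R * C
Step 2: tau = 3458 * 2.7 fF = 3458 * 2.7e-15 F
Step 3: tau = 9.3366e-12 s = 9.3366 ps

9.3366


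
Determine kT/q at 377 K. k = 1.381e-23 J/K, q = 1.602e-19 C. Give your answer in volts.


Step 1: kT = 1.381e-23 * 377 = 5.20637e-21 J
Step 2: Vt = kT/q = 5.20637e-21 / 1.602e-19
Step 3: Vt = 0.0325 V

0.0325


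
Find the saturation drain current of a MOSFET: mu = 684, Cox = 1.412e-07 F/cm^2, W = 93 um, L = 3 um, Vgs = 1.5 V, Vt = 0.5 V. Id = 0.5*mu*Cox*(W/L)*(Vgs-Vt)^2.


Step 1: Overdrive voltage Vov = Vgs - Vt = 1.5 - 0.5 = 1.0 V
Step 2: W/L = 93/3 = 31
Step 3: Id = 0.5 * 684 * 1.412e-07 * 31 * 1.0^2
Step 4: Id = 1.50e-03 A

1.50e-03


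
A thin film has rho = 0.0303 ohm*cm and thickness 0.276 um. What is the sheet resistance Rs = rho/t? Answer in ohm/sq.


Step 1: Convert thickness to cm: t = 0.276 um = 2.7600e-05 cm
Step 2: Rs = rho / t = 0.0303 / 2.7600e-05
Step 3: Rs = 1097.8 ohm/sq

1097.8


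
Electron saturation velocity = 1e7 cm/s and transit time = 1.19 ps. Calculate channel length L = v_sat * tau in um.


Step 1: tau in seconds = 1.19 ps * 1e-12 = 1.1900e-12 s
Step 2: L = v_sat * tau = 1e7 * 1.1900e-12 = 1.1900e-05 cm
Step 3: L in um = 1.1900e-05 * 1e4 = 0.119 um

0.119


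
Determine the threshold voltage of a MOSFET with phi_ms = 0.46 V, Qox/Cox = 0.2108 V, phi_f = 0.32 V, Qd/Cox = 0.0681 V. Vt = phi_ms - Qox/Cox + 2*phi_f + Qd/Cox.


Step 1: Vt = phi_ms - Qox/Cox + 2*phi_f + Qd/Cox
Step 2: Vt = 0.46 - 0.2108 + 2*0.32 + 0.0681
Step 3: Vt = 0.46 - 0.2108 + 0.64 + 0.0681
Step 4: Vt = 0.9573 V

0.9573


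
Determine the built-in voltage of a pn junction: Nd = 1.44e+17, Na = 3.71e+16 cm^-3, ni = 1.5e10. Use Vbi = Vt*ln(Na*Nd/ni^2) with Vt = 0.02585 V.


Step 1: Compute Na*Nd/ni^2 = 3.71e+16 * 1.44e+17 / (1.5e10)^2 = 2.3744e+13
Step 2: ln(2.3744e+13) = 30.7984
Step 3: Vbi = 0.02585 * 30.7984 = 0.796 V

0.796


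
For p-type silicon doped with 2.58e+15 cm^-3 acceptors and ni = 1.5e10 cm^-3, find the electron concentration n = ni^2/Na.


Step 1: Majority hole concentration p ≈ Na = 2.58e+15 cm^-3
Step 2: n = ni^2 / Na = (1.5e10)^2 / 2.58e+15
Step 3: n = 8.72e+04 cm^-3

8.72e+04


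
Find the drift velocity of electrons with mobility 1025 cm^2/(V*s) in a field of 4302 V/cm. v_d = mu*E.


Step 1: v_d = mu * E
Step 2: v_d = 1025 * 4302 = 4409550
Step 3: v_d = 4.41e+06 cm/s

4.41e+06


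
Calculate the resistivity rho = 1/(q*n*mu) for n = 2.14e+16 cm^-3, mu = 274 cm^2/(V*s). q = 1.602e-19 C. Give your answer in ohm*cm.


Step 1: sigma = q * n * mu = 1.602e-19 * 2.14e+16 * 274 = 9.39349e-01 S/cm
Step 2: rho = 1 / sigma = 1 / 9.39349e-01 = 1.065 ohm*cm

1.065


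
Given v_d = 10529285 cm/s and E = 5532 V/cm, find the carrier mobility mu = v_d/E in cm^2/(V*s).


Step 1: mu = v_d / E
Step 2: mu = 10529285 / 5532
Step 3: mu = 1903.34 cm^2/(V*s)

1903.34


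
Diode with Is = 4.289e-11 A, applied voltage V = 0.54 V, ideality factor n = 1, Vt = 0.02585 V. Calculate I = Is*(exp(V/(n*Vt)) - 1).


Step 1: V/(n*Vt) = 0.54/(1*0.02585) = 20.8897
Step 2: exp(20.8897) = 1.1811e+09
Step 3: I = 4.289e-11 * (1.1811e+09 - 1) = 5.07e-02 A

5.07e-02


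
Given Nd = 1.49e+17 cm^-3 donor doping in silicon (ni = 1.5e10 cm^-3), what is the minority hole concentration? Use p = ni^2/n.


Step 1: Since Nd >> ni, n ≈ Nd = 1.49e+17 cm^-3
Step 2: p = ni^2 / n = (1.5e10)^2 / 1.49e+17
Step 3: p = 2.25e20 / 1.49e+17 = 1.51e+03 cm^-3

1.51e+03


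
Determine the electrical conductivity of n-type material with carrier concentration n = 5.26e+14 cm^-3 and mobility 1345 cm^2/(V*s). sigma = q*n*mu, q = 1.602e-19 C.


Step 1: sigma = q * n * mu
Step 2: sigma = 1.602e-19 * 5.26e+14 * 1345
Step 3: sigma = 1.133e-01 S/cm

1.133e-01


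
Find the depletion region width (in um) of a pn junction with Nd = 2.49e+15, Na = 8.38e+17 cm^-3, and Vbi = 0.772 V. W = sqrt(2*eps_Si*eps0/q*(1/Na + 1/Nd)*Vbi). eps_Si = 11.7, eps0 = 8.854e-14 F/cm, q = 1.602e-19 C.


Step 1: 1/Na + 1/Nd = 1/8.38e+17 + 1/2.49e+15 = 4.02800e-16
Step 2: 2*eps*eps0/q = 2*11.7*8.854e-14/1.602e-19 = 1.293281e+07
Step 3: W^2 = 1.293281e+07 * 4.02800e-16 * 0.772 = 4.02161e-09
Step 4: W = sqrt(4.02161e-09) = 6.342e-05 cm = 0.6342 um

0.6342


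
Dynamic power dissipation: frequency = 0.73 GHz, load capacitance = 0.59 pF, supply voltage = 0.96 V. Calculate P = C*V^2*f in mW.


Step 1: V^2 = 0.96^2 = 0.9216 V^2
Step 2: P = C*V^2*f = 0.59e-12 F * 0.9216 * 0.73e9 Hz
Step 3: P = 3.9693312e-04 W
Step 4: P = 0.397 mW

0.397


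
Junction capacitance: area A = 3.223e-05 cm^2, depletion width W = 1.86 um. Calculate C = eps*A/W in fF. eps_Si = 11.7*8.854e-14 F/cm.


Step 1: eps_Si = 11.7 * 8.854e-14 = 1.035918e-12 F/cm
Step 2: W in cm = 1.86 * 1e-4 = 1.86e-04 cm
Step 3: C = 1.035918e-12 * 3.223e-05 / 1.86e-04 = 1.795034e-13 F
Step 4: C = 179.5 fF

179.5


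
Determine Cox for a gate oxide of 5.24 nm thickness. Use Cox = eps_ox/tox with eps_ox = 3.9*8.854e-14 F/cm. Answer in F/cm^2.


Step 1: eps_ox = 3.9 * 8.854e-14 = 3.45306e-13 F/cm
Step 2: tox in cm = 5.24 nm * 1e-7 = 5.2400e-07 cm
Step 3: Cox = 3.45306e-13 / 5.2400e-07 = 6.59e-07 F/cm^2

6.59e-07


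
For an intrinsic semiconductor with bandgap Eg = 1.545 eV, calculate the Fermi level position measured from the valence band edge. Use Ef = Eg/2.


Step 1: For an intrinsic semiconductor, the Fermi level sits at midgap.
Step 2: Ef = Eg / 2 = 1.545 / 2 = 0.7725 eV

0.7725


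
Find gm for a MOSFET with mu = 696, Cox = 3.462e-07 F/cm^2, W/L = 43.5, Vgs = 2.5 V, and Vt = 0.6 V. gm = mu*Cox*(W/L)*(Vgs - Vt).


Step 1: Vov = Vgs - Vt = 2.5 - 0.6 = 1.9 V
Step 2: gm = mu * Cox * (W/L) * Vov
Step 3: gm = 696 * 3.462e-07 * 43.5 * 1.9 = 1.99e-02 S

1.99e-02


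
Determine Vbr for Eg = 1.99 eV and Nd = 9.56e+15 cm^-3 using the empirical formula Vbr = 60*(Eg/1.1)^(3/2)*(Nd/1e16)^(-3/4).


Step 1: Eg/1.1 = 1.99/1.1 = 1.809091
Step 2: (Eg/1.1)^1.5 = 1.809091^1.5 = 2.433272
Step 3: (Nd/1e16)^(-0.75) = (0.956)^(-0.75) = 1.034324
Step 4: Vbr = 60 * 2.433272 * 1.034324 = 151.0 V

151.0


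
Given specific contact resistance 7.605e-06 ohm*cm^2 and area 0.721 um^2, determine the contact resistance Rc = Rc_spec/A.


Step 1: Convert area to cm^2: 0.721 um^2 = 7.2100e-09 cm^2
Step 2: Rc = Rc_spec / A = 7.605e-06 / 7.2100e-09
Step 3: Rc = 1.05e+03 ohms

1.05e+03


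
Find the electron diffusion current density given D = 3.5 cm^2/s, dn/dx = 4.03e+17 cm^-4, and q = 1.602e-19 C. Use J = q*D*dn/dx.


Step 1: J = q * D * (dn/dx)
Step 2: J = 1.602e-19 * 3.5 * 4.03e+17
Step 3: J = 2.26e-01 A/cm^2

2.26e-01


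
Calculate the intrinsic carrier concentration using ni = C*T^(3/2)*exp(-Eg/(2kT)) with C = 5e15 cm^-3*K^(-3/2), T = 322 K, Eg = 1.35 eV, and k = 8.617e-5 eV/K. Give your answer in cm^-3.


Step 1: Compute kT = 8.617e-5 * 322 = 0.02774674 eV
Step 2: Exponent = -Eg/(2kT) = -1.35/(2*0.02774674) = -24.32718
Step 3: T^(3/2) = 322^1.5 = 5778.08
Step 4: ni = 5e15 * 5778.08 * exp(-24.32718) = 7.86e+08 cm^-3

7.86e+08


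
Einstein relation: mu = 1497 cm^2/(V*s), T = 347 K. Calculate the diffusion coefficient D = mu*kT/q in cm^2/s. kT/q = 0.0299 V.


Step 1: D = mu * (kT/q)
Step 2: D = 1497 * 0.0299
Step 3: D = 44.76 cm^2/s

44.76


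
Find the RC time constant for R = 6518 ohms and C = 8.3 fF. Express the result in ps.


Step 1: tau = R * C
Step 2: tau = 6518 * 8.3 fF = 6518 * 8.3e-15 F
Step 3: tau = 5.40994e-11 s = 54.0994 ps

54.0994


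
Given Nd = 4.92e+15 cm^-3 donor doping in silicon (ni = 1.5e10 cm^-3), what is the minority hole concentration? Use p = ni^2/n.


Step 1: Since Nd >> ni, n ≈ Nd = 4.92e+15 cm^-3
Step 2: p = ni^2 / n = (1.5e10)^2 / 4.92e+15
Step 3: p = 2.25e20 / 4.92e+15 = 4.57e+04 cm^-3

4.57e+04


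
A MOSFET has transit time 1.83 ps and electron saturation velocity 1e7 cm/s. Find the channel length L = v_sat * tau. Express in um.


Step 1: tau in seconds = 1.83 ps * 1e-12 = 1.8300e-12 s
Step 2: L = v_sat * tau = 1e7 * 1.8300e-12 = 1.8300e-05 cm
Step 3: L in um = 1.8300e-05 * 1e4 = 0.183 um

0.183


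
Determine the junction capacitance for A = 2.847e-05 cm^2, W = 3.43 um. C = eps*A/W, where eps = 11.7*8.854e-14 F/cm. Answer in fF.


Step 1: eps_Si = 11.7 * 8.854e-14 = 1.035918e-12 F/cm
Step 2: W in cm = 3.43 * 1e-4 = 3.43e-04 cm
Step 3: C = 1.035918e-12 * 2.847e-05 / 3.43e-04 = 8.598421e-14 F
Step 4: C = 85.98 fF

85.98


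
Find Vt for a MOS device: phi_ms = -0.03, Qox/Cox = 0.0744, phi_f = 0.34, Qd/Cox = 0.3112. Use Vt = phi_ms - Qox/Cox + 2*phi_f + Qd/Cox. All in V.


Step 1: Vt = phi_ms - Qox/Cox + 2*phi_f + Qd/Cox
Step 2: Vt = -0.03 - 0.0744 + 2*0.34 + 0.3112
Step 3: Vt = -0.03 - 0.0744 + 0.68 + 0.3112
Step 4: Vt = 0.8868 V

0.8868


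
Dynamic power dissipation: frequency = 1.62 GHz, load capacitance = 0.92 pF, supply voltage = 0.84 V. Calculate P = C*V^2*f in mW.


Step 1: V^2 = 0.84^2 = 0.7056 V^2
Step 2: P = C*V^2*f = 0.92e-12 F * 0.7056 * 1.62e9 Hz
Step 3: P = 1.05162624e-03 W
Step 4: P = 1.052 mW

1.052


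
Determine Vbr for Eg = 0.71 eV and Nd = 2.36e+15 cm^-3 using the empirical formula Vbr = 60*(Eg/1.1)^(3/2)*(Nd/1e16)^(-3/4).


Step 1: Eg/1.1 = 0.71/1.1 = 0.645455
Step 2: (Eg/1.1)^1.5 = 0.645455^1.5 = 0.518560
Step 3: (Nd/1e16)^(-0.75) = (0.236)^(-0.75) = 2.953357
Step 4: Vbr = 60 * 0.518560 * 2.953357 = 91.9 V

91.9


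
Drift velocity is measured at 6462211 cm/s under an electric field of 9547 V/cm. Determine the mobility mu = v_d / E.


Step 1: mu = v_d / E
Step 2: mu = 6462211 / 9547
Step 3: mu = 676.88 cm^2/(V*s)

676.88


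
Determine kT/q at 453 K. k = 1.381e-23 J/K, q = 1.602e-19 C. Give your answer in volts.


Step 1: kT = 1.381e-23 * 453 = 6.25593e-21 J
Step 2: Vt = kT/q = 6.25593e-21 / 1.602e-19
Step 3: Vt = 0.03905 V

0.03905


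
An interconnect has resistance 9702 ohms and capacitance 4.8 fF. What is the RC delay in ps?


Step 1: tau = R * C
Step 2: tau = 9702 * 4.8 fF = 9702 * 4.8e-15 F
Step 3: tau = 4.65696e-11 s = 46.5696 ps

46.5696


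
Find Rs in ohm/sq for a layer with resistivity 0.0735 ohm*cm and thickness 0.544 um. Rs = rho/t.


Step 1: Convert thickness to cm: t = 0.544 um = 5.4400e-05 cm
Step 2: Rs = rho / t = 0.0735 / 5.4400e-05
Step 3: Rs = 1351.1 ohm/sq

1351.1


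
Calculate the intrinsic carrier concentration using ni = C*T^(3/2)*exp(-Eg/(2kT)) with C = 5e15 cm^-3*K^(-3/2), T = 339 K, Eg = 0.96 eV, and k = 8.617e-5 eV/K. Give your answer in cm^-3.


Step 1: Compute kT = 8.617e-5 * 339 = 0.02921163 eV
Step 2: Exponent = -Eg/(2kT) = -0.96/(2*0.02921163) = -16.43181
Step 3: T^(3/2) = 339^1.5 = 6241.65
Step 4: ni = 5e15 * 6241.65 * exp(-16.43181) = 2.28e+12 cm^-3

2.28e+12


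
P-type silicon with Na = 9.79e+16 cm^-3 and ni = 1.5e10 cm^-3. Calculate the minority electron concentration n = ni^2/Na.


Step 1: Majority hole concentration p ≈ Na = 9.79e+16 cm^-3
Step 2: n = ni^2 / Na = (1.5e10)^2 / 9.79e+16
Step 3: n = 2.30e+03 cm^-3

2.30e+03


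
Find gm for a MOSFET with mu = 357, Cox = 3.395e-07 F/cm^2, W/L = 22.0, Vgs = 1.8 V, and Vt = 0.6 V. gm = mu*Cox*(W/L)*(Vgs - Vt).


Step 1: Vov = Vgs - Vt = 1.8 - 0.6 = 1.2 V
Step 2: gm = mu * Cox * (W/L) * Vov
Step 3: gm = 357 * 3.395e-07 * 22.0 * 1.2 = 3.20e-03 S

3.20e-03


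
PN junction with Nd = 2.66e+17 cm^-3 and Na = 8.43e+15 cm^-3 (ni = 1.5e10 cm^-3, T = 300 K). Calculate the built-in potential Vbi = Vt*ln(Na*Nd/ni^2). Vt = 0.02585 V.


Step 1: Compute Na*Nd/ni^2 = 8.43e+15 * 2.66e+17 / (1.5e10)^2 = 9.9661e+12
Step 2: ln(9.9661e+12) = 29.9302
Step 3: Vbi = 0.02585 * 29.9302 = 0.774 V

0.774


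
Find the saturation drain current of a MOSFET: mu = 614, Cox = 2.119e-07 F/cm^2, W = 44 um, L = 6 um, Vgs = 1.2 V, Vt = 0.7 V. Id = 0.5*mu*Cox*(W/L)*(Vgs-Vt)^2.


Step 1: Overdrive voltage Vov = Vgs - Vt = 1.2 - 0.7 = 0.5 V
Step 2: W/L = 44/6 = 7.33333
Step 3: Id = 0.5 * 614 * 2.119e-07 * 7.33333 * 0.5^2
Step 4: Id = 1.19e-04 A

1.19e-04


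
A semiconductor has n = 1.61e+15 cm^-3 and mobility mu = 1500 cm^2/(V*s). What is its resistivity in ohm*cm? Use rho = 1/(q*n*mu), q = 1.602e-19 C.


Step 1: sigma = q * n * mu = 1.602e-19 * 1.61e+15 * 1500 = 3.86883e-01 S/cm
Step 2: rho = 1 / sigma = 1 / 3.86883e-01 = 2.585 ohm*cm

2.585


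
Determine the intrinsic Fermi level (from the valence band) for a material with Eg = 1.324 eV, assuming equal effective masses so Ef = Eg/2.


Step 1: For an intrinsic semiconductor, the Fermi level sits at midgap.
Step 2: Ef = Eg / 2 = 1.324 / 2 = 0.662 eV

0.662


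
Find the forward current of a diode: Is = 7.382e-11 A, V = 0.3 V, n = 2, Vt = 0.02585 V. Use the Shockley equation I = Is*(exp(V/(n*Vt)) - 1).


Step 1: V/(n*Vt) = 0.3/(2*0.02585) = 5.8027
Step 2: exp(5.8027) = 3.3119e+02
Step 3: I = 7.382e-11 * (3.3119e+02 - 1) = 2.44e-08 A

2.44e-08


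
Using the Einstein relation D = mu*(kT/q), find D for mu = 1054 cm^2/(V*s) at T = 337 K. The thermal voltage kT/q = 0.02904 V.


Step 1: D = mu * (kT/q)
Step 2: D = 1054 * 0.02904
Step 3: D = 30.61 cm^2/s

30.61


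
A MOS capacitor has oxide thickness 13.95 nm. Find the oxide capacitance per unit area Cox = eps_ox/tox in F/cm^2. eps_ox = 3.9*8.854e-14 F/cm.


Step 1: eps_ox = 3.9 * 8.854e-14 = 3.45306e-13 F/cm
Step 2: tox in cm = 13.95 nm * 1e-7 = 1.3950e-06 cm
Step 3: Cox = 3.45306e-13 / 1.3950e-06 = 2.48e-07 F/cm^2

2.48e-07


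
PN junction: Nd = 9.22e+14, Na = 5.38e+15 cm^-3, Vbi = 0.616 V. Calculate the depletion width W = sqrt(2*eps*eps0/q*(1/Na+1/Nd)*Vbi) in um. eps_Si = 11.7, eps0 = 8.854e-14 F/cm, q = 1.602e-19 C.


Step 1: 1/Na + 1/Nd = 1/5.38e+15 + 1/9.22e+14 = 1.27047e-15
Step 2: 2*eps*eps0/q = 2*11.7*8.854e-14/1.602e-19 = 1.293281e+07
Step 3: W^2 = 1.293281e+07 * 1.27047e-15 * 0.616 = 1.01213e-08
Step 4: W = sqrt(1.01213e-08) = 1.006e-04 cm = 1.006 um

1.006


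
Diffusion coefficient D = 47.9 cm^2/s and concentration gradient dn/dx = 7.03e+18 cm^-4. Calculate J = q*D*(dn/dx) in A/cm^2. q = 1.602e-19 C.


Step 1: J = q * D * (dn/dx)
Step 2: J = 1.602e-19 * 47.9 * 7.03e+18
Step 3: J = 5.39e+01 A/cm^2

5.39e+01


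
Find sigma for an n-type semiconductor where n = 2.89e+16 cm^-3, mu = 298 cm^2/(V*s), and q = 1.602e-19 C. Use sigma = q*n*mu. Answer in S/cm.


Step 1: sigma = q * n * mu
Step 2: sigma = 1.602e-19 * 2.89e+16 * 298
Step 3: sigma = 1.380e+00 S/cm

1.380e+00


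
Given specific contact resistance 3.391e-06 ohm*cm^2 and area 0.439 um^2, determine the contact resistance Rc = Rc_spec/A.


Step 1: Convert area to cm^2: 0.439 um^2 = 4.3900e-09 cm^2
Step 2: Rc = Rc_spec / A = 3.391e-06 / 4.3900e-09
Step 3: Rc = 7.72e+02 ohms

7.72e+02


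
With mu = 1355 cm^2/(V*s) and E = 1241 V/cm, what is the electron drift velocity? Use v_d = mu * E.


Step 1: v_d = mu * E
Step 2: v_d = 1355 * 1241 = 1681555
Step 3: v_d = 1.68e+06 cm/s

1.68e+06


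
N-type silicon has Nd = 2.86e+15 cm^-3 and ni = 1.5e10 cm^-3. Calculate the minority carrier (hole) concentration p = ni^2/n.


Step 1: Since Nd >> ni, n ≈ Nd = 2.86e+15 cm^-3
Step 2: p = ni^2 / n = (1.5e10)^2 / 2.86e+15
Step 3: p = 2.25e20 / 2.86e+15 = 7.87e+04 cm^-3

7.87e+04


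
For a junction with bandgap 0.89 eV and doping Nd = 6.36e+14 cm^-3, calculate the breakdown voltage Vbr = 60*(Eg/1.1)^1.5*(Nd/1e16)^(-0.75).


Step 1: Eg/1.1 = 0.89/1.1 = 0.809091
Step 2: (Eg/1.1)^1.5 = 0.809091^1.5 = 0.727773
Step 3: (Nd/1e16)^(-0.75) = (0.0636)^(-0.75) = 7.896000
Step 4: Vbr = 60 * 0.727773 * 7.896000 = 344.8 V

344.8


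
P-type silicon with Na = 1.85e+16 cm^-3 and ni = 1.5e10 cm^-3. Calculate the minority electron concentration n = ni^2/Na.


Step 1: Majority hole concentration p ≈ Na = 1.85e+16 cm^-3
Step 2: n = ni^2 / Na = (1.5e10)^2 / 1.85e+16
Step 3: n = 1.22e+04 cm^-3

1.22e+04


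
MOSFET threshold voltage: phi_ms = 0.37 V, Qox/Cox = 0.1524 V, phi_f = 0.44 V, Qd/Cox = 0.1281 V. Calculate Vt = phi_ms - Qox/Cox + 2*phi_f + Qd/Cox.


Step 1: Vt = phi_ms - Qox/Cox + 2*phi_f + Qd/Cox
Step 2: Vt = 0.37 - 0.1524 + 2*0.44 + 0.1281
Step 3: Vt = 0.37 - 0.1524 + 0.88 + 0.1281
Step 4: Vt = 1.2257 V

1.2257


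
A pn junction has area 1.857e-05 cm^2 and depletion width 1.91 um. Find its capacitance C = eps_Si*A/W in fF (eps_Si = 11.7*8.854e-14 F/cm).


Step 1: eps_Si = 11.7 * 8.854e-14 = 1.035918e-12 F/cm
Step 2: W in cm = 1.91 * 1e-4 = 1.91e-04 cm
Step 3: C = 1.035918e-12 * 1.857e-05 / 1.91e-04 = 1.007173e-13 F
Step 4: C = 100.72 fF

100.72


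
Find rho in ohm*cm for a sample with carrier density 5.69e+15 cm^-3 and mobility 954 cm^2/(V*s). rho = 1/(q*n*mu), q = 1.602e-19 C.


Step 1: sigma = q * n * mu = 1.602e-19 * 5.69e+15 * 954 = 8.69607e-01 S/cm
Step 2: rho = 1 / sigma = 1 / 8.69607e-01 = 1.15 ohm*cm

1.15


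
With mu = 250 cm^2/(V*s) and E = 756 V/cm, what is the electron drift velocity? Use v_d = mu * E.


Step 1: v_d = mu * E
Step 2: v_d = 250 * 756 = 189000
Step 3: v_d = 1.89e+05 cm/s

1.89e+05


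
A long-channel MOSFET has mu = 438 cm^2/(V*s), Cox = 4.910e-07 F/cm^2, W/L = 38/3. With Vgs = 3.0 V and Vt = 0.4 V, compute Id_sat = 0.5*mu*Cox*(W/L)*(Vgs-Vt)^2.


Step 1: Overdrive voltage Vov = Vgs - Vt = 3.0 - 0.4 = 2.6 V
Step 2: W/L = 38/3 = 12.6667
Step 3: Id = 0.5 * 438 * 4.910e-07 * 12.6667 * 2.6^2
Step 4: Id = 9.21e-03 A

9.21e-03


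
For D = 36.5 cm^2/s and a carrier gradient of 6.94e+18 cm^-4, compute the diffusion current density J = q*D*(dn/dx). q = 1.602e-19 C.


Step 1: J = q * D * (dn/dx)
Step 2: J = 1.602e-19 * 36.5 * 6.94e+18
Step 3: J = 4.06e+01 A/cm^2

4.06e+01


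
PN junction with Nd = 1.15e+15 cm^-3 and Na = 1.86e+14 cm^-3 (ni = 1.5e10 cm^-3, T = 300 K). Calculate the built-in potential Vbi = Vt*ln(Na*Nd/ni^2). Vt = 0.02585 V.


Step 1: Compute Na*Nd/ni^2 = 1.86e+14 * 1.15e+15 / (1.5e10)^2 = 9.5067e+08
Step 2: ln(9.5067e+08) = 20.6727
Step 3: Vbi = 0.02585 * 20.6727 = 0.534 V

0.534


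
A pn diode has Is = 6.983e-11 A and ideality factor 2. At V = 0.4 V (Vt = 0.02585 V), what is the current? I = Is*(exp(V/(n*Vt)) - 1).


Step 1: V/(n*Vt) = 0.4/(2*0.02585) = 7.7369
Step 2: exp(7.7369) = 2.2914e+03
Step 3: I = 6.983e-11 * (2.2914e+03 - 1) = 1.60e-07 A

1.60e-07


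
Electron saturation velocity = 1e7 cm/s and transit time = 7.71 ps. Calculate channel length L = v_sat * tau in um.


Step 1: tau in seconds = 7.71 ps * 1e-12 = 7.7100e-12 s
Step 2: L = v_sat * tau = 1e7 * 7.7100e-12 = 7.7100e-05 cm
Step 3: L in um = 7.7100e-05 * 1e4 = 0.771 um

0.771


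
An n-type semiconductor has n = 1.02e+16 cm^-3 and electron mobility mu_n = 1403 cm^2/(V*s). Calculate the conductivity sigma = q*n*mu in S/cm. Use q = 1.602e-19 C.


Step 1: sigma = q * n * mu
Step 2: sigma = 1.602e-19 * 1.02e+16 * 1403
Step 3: sigma = 2.293e+00 S/cm

2.293e+00


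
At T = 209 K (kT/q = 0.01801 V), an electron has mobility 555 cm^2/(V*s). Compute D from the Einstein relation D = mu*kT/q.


Step 1: D = mu * (kT/q)
Step 2: D = 555 * 0.01801
Step 3: D = 10.0 cm^2/s

10.0


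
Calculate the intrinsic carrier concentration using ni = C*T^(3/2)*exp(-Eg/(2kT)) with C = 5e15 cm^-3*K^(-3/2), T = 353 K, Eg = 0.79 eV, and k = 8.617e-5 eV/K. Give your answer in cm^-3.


Step 1: Compute kT = 8.617e-5 * 353 = 0.03041801 eV
Step 2: Exponent = -Eg/(2kT) = -0.79/(2*0.03041801) = -12.98573
Step 3: T^(3/2) = 353^1.5 = 6632.27
Step 4: ni = 5e15 * 6632.27 * exp(-12.98573) = 7.60e+13 cm^-3

7.60e+13


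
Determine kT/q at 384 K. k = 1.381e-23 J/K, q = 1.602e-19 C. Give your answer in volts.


Step 1: kT = 1.381e-23 * 384 = 5.30304e-21 J
Step 2: Vt = kT/q = 5.30304e-21 / 1.602e-19
Step 3: Vt = 0.0331 V

0.0331


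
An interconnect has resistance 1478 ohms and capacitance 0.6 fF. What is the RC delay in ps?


Step 1: tau = R * C
Step 2: tau = 1478 * 0.6 fF = 1478 * 6.0e-16 F
Step 3: tau = 8.868e-13 s = 0.8868 ps

0.8868


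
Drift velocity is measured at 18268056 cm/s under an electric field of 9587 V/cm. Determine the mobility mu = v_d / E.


Step 1: mu = v_d / E
Step 2: mu = 18268056 / 9587
Step 3: mu = 1905.5 cm^2/(V*s)

1905.5


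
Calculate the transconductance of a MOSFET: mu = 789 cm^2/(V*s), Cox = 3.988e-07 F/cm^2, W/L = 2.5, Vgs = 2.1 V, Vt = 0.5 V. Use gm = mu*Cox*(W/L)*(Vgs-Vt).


Step 1: Vov = Vgs - Vt = 2.1 - 0.5 = 1.6 V
Step 2: gm = mu * Cox * (W/L) * Vov
Step 3: gm = 789 * 3.988e-07 * 2.5 * 1.6 = 1.26e-03 S

1.26e-03


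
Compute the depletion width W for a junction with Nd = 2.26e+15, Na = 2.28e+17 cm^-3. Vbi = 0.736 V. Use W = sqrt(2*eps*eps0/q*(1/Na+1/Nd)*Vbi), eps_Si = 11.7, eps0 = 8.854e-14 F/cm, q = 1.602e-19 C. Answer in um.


Step 1: 1/Na + 1/Nd = 1/2.28e+17 + 1/2.26e+15 = 4.46864e-16
Step 2: 2*eps*eps0/q = 2*11.7*8.854e-14/1.602e-19 = 1.293281e+07
Step 3: W^2 = 1.293281e+07 * 4.46864e-16 * 0.736 = 4.25350e-09
Step 4: W = sqrt(4.25350e-09) = 6.522e-05 cm = 0.6522 um

0.6522


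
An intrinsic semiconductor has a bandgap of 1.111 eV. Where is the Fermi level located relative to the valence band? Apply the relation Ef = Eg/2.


Step 1: For an intrinsic semiconductor, the Fermi level sits at midgap.
Step 2: Ef = Eg / 2 = 1.111 / 2 = 0.5555 eV

0.5555


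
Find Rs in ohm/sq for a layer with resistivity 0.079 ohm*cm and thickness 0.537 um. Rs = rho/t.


Step 1: Convert thickness to cm: t = 0.537 um = 5.3700e-05 cm
Step 2: Rs = rho / t = 0.079 / 5.3700e-05
Step 3: Rs = 1471.1 ohm/sq

1471.1


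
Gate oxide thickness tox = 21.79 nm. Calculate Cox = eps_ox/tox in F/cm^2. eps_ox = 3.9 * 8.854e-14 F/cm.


Step 1: eps_ox = 3.9 * 8.854e-14 = 3.45306e-13 F/cm
Step 2: tox in cm = 21.79 nm * 1e-7 = 2.1790e-06 cm
Step 3: Cox = 3.45306e-13 / 2.1790e-06 = 1.58e-07 F/cm^2

1.58e-07


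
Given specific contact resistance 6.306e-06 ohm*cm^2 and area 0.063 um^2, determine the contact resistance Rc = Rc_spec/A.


Step 1: Convert area to cm^2: 0.063 um^2 = 6.3000e-10 cm^2
Step 2: Rc = Rc_spec / A = 6.306e-06 / 6.3000e-10
Step 3: Rc = 1.00e+04 ohms

1.00e+04


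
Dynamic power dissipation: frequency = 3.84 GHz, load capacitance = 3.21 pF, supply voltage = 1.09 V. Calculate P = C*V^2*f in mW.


Step 1: V^2 = 1.09^2 = 1.1881 V^2
Step 2: P = C*V^2*f = 3.21e-12 F * 1.1881 * 3.84e9 Hz
Step 3: P = 1.464499584e-02 W
Step 4: P = 14.645 mW

14.645


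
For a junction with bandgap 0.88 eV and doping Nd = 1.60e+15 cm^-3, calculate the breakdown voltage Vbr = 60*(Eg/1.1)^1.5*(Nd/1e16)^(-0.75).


Step 1: Eg/1.1 = 0.88/1.1 = 0.800000
Step 2: (Eg/1.1)^1.5 = 0.800000^1.5 = 0.715542
Step 3: (Nd/1e16)^(-0.75) = (0.16)^(-0.75) = 3.952847
Step 4: Vbr = 60 * 0.715542 * 3.952847 = 169.7 V

169.7


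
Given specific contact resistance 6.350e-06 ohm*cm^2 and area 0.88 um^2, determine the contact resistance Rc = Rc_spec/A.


Step 1: Convert area to cm^2: 0.88 um^2 = 8.8000e-09 cm^2
Step 2: Rc = Rc_spec / A = 6.350e-06 / 8.8000e-09
Step 3: Rc = 7.22e+02 ohms

7.22e+02


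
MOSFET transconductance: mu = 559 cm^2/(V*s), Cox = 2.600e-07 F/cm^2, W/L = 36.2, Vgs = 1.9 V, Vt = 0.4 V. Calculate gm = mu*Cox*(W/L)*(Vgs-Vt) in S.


Step 1: Vov = Vgs - Vt = 1.9 - 0.4 = 1.5 V
Step 2: gm = mu * Cox * (W/L) * Vov
Step 3: gm = 559 * 2.600e-07 * 36.2 * 1.5 = 7.89e-03 S

7.89e-03


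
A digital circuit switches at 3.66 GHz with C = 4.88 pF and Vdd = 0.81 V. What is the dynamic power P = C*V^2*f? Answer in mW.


Step 1: V^2 = 0.81^2 = 0.6561 V^2
Step 2: P = C*V^2*f = 4.88e-12 F * 0.6561 * 3.66e9 Hz
Step 3: P = 1.171847088e-02 W
Step 4: P = 11.718 mW

11.718


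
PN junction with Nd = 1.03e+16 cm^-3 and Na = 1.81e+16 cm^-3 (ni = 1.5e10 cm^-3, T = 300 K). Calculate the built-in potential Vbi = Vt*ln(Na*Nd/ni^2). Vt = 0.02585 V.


Step 1: Compute Na*Nd/ni^2 = 1.81e+16 * 1.03e+16 / (1.5e10)^2 = 8.2858e+11
Step 2: ln(8.2858e+11) = 27.4430
Step 3: Vbi = 0.02585 * 27.4430 = 0.709 V

0.709


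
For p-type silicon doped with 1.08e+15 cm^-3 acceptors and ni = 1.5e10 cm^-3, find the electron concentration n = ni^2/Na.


Step 1: Majority hole concentration p ≈ Na = 1.08e+15 cm^-3
Step 2: n = ni^2 / Na = (1.5e10)^2 / 1.08e+15
Step 3: n = 2.08e+05 cm^-3

2.08e+05


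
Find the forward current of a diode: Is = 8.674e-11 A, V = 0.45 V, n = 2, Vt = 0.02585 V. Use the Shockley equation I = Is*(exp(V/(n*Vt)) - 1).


Step 1: V/(n*Vt) = 0.45/(2*0.02585) = 8.7041
Step 2: exp(8.7041) = 6.0276e+03
Step 3: I = 8.674e-11 * (6.0276e+03 - 1) = 5.23e-07 A

5.23e-07


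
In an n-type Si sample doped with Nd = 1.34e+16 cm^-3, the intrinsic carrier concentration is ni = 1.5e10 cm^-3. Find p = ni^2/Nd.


Step 1: Since Nd >> ni, n ≈ Nd = 1.34e+16 cm^-3
Step 2: p = ni^2 / n = (1.5e10)^2 / 1.34e+16
Step 3: p = 2.25e20 / 1.34e+16 = 1.68e+04 cm^-3

1.68e+04


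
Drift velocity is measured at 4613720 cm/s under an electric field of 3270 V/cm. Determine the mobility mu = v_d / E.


Step 1: mu = v_d / E
Step 2: mu = 4613720 / 3270
Step 3: mu = 1410.92 cm^2/(V*s)

1410.92


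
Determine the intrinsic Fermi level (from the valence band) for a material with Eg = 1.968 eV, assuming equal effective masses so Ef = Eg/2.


Step 1: For an intrinsic semiconductor, the Fermi level sits at midgap.
Step 2: Ef = Eg / 2 = 1.968 / 2 = 0.984 eV

0.984


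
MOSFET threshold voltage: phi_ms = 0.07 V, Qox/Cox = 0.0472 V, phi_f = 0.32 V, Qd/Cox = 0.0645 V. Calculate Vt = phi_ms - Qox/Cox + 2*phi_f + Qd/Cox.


Step 1: Vt = phi_ms - Qox/Cox + 2*phi_f + Qd/Cox
Step 2: Vt = 0.07 - 0.0472 + 2*0.32 + 0.0645
Step 3: Vt = 0.07 - 0.0472 + 0.64 + 0.0645
Step 4: Vt = 0.7273 V

0.7273


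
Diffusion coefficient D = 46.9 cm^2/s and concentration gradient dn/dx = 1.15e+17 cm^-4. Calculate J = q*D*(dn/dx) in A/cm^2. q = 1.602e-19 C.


Step 1: J = q * D * (dn/dx)
Step 2: J = 1.602e-19 * 46.9 * 1.15e+17
Step 3: J = 8.64e-01 A/cm^2

8.64e-01


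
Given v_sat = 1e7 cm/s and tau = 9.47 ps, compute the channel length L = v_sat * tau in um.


Step 1: tau in seconds = 9.47 ps * 1e-12 = 9.4700e-12 s
Step 2: L = v_sat * tau = 1e7 * 9.4700e-12 = 9.4700e-05 cm
Step 3: L in um = 9.4700e-05 * 1e4 = 0.947 um

0.947


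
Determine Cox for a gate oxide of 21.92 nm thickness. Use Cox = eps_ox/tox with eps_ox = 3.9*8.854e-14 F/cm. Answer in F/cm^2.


Step 1: eps_ox = 3.9 * 8.854e-14 = 3.45306e-13 F/cm
Step 2: tox in cm = 21.92 nm * 1e-7 = 2.1920e-06 cm
Step 3: Cox = 3.45306e-13 / 2.1920e-06 = 1.58e-07 F/cm^2

1.58e-07


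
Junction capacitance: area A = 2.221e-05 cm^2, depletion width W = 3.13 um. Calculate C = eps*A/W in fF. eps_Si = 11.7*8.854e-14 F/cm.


Step 1: eps_Si = 11.7 * 8.854e-14 = 1.035918e-12 F/cm
Step 2: W in cm = 3.13 * 1e-4 = 3.13e-04 cm
Step 3: C = 1.035918e-12 * 2.221e-05 / 3.13e-04 = 7.350715e-14 F
Step 4: C = 73.51 fF

73.51


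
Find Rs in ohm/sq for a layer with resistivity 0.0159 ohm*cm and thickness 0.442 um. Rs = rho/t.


Step 1: Convert thickness to cm: t = 0.442 um = 4.4200e-05 cm
Step 2: Rs = rho / t = 0.0159 / 4.4200e-05
Step 3: Rs = 359.7 ohm/sq

359.7
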